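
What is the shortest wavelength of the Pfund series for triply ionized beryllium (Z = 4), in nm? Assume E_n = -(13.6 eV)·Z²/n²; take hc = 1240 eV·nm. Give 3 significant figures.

142 nm

The Pfund series has lower level n_f = 5; the series limit corresponds to n_i → ∞.
ΔE_max = 13.6 × 16 / 5² = 8.704 eV.
λ_min = 1240 / 8.704 = 142 nm.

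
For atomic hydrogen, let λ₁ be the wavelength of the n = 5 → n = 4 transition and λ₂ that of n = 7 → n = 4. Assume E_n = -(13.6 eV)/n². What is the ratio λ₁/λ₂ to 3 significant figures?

1.87

λ ∝ 1/ΔE ∝ 1/(1/n_f² − 1/n_i²), and the Z² and hc factors cancel in the ratio.
λ₁/λ₂ = (1/4² − 1/7²)/(1/4² − 1/5²) = 0.04209/0.02250 = 1.87.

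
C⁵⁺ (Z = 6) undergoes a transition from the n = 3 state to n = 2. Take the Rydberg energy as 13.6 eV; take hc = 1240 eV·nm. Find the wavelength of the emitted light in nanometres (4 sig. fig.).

For Z = 6 the level energies scale as Z², so the effective Rydberg energy is 13.6 × 36 = 489.6 eV.
ΔE = 489.6 × (1/2² − 1/3²) = 489.6 × 0.1389 = 68.00 eV.
λ = hc/ΔE = 1240 / 68.00 = 18.24 nm.

18.24 nm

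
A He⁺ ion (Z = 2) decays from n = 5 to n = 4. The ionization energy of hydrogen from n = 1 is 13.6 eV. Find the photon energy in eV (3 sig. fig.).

1.22 eV

The Bohr energies scale as Z², so for Z = 2: E_n = −54.40/n² eV.
E_5 = −54.40/25 = −2.176 eV and E_4 = −54.40/16 = −3.400 eV.
The photon energy is |E_5 − E_4| = 1.22 eV.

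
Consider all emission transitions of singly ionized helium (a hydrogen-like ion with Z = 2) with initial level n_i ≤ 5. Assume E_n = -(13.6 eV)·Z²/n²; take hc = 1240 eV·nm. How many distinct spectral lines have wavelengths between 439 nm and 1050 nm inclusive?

Enumerate all n_i → n_f pairs with 1 ≤ n_f < n_i ≤ 5 and compute λ = 1240 / [13.6·4·(1/n_f² − 1/n_i²)].
Lines falling in [439, 1050] nm: 4→3 (468.9 nm), 5→4 (1013 nm).

2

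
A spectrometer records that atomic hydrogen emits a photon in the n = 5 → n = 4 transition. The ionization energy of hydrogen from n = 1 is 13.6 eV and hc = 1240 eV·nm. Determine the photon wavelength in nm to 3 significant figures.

4050 nm

ΔE = 13.60 × (1/4² − 1/5²) = 13.60 × 0.02250 = 0.3060 eV.
λ = hc/ΔE = 1240 / 0.3060 = 4050 nm.
This line belongs to the Brackett series.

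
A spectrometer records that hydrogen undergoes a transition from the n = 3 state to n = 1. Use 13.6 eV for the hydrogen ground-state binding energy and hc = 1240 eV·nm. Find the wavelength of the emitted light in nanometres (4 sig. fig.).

ΔE = 13.60 × (1/1² − 1/3²) = 13.60 × 0.8889 = 12.09 eV.
λ = hc/ΔE = 1240 / 12.09 = 102.6 nm.

102.6 nm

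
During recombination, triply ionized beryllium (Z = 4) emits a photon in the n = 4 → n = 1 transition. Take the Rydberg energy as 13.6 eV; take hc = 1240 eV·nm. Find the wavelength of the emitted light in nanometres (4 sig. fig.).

6.078 nm

For Z = 4 the level energies scale as Z², so the effective Rydberg energy is 13.6 × 16 = 217.6 eV.
ΔE = 217.6 × (1/1² − 1/4²) = 217.6 × 0.9375 = 204.0 eV.
λ = hc/ΔE = 1240 / 204.0 = 6.078 nm.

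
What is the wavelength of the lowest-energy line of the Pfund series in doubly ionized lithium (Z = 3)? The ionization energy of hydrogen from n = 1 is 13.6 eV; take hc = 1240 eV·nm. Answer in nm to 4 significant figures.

828.9 nm

The Pfund series terminates on n_f = 5; the first line has n_i = 5+1 = 6.
ΔE = 122.4 × (1/5² − 1/6²) = 1.496 eV.
λ = 1240 / 1.496 = 828.9 nm.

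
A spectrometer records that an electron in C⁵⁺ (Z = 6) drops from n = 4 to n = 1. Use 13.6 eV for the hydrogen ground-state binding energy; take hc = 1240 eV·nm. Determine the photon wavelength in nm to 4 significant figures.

For Z = 6 the level energies scale as Z², so the effective Rydberg energy is 13.6 × 36 = 489.6 eV.
ΔE = 489.6 × (1/1² − 1/4²) = 489.6 × 0.9375 = 459.0 eV.
λ = hc/ΔE = 1240 / 459.0 = 2.702 nm.

2.702 nm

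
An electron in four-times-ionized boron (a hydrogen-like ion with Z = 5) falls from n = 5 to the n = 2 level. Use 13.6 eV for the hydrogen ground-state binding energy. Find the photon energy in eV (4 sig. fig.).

The Bohr energies scale as Z², so for Z = 5: E_n = −340.0/n² eV.
E_5 = −340.0/25 = −13.60 eV and E_2 = −340.0/4 = −85.00 eV.
The photon energy is |E_5 − E_2| = 71.40 eV.

71.40 eV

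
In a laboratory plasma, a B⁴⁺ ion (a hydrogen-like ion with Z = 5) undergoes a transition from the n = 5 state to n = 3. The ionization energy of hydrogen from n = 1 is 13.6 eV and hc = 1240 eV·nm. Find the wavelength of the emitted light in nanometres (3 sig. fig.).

51.3 nm

For Z = 5 the level energies scale as Z², so the effective Rydberg energy is 13.6 × 25 = 340.0 eV.
ΔE = 340.0 × (1/3² − 1/5²) = 340.0 × 0.07111 = 24.18 eV.
λ = hc/ΔE = 1240 / 24.18 = 51.3 nm.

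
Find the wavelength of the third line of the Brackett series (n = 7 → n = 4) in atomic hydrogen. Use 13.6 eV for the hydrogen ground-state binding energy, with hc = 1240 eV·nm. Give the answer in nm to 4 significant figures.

The Brackett series terminates on n_f = 4; the third line has n_i = 4+3 = 7.
ΔE = 13.60 × (1/4² − 1/7²) = 0.5724 eV.
λ = 1240 / 0.5724 = 2166 nm.

2166 nm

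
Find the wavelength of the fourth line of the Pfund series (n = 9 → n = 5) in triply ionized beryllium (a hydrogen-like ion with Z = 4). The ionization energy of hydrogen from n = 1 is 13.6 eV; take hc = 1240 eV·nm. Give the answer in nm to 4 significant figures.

The Pfund series terminates on n_f = 5; the fourth line has n_i = 5+4 = 9.
ΔE = 217.6 × (1/5² − 1/9²) = 6.018 eV.
λ = 1240 / 6.018 = 206.1 nm.

206.1 nm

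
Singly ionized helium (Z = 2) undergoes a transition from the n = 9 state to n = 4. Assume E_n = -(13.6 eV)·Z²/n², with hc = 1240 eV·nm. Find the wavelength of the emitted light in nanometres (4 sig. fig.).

454.5 nm

For Z = 2 the level energies scale as Z², so the effective Rydberg energy is 13.6 × 4 = 54.40 eV.
ΔE = 54.40 × (1/4² − 1/9²) = 54.40 × 0.05015 = 2.728 eV.
λ = hc/ΔE = 1240 / 2.728 = 454.5 nm.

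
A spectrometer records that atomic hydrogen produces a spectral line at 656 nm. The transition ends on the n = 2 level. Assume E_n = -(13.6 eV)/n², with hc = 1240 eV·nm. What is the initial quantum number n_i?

The photon energy is ΔE = hc/λ = 1240 / 656 = 1.890 eV.
With Z = 1, ΔE = 13.60 × (1/n_f² − 1/n_i²), so 1/n_f² − 1/n_i² = 0.1390.
With n_f = 2: 1/n_i² = 1/4 − 0.1390 = 0.1110, so n_i ≈ 3.00.

n_i = 3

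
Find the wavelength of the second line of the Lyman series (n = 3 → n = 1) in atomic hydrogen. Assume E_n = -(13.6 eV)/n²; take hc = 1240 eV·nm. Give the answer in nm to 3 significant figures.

The Lyman series terminates on n_f = 1; the second line has n_i = 1+2 = 3.
ΔE = 13.60 × (1/1² − 1/3²) = 12.09 eV.
λ = 1240 / 12.09 = 103 nm.

103 nm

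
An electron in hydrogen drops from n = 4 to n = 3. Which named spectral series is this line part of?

The series is set by the lower level: n_f = 3 is the Paschen series.

Paschen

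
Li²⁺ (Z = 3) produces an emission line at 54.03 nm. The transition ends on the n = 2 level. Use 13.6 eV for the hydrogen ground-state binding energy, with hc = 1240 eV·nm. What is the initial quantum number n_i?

n_i = 4

The photon energy is ΔE = hc/λ = 1240 / 54.03 = 22.95 eV.
With Z = 3, ΔE = 122.4 × (1/n_f² − 1/n_i²), so 1/n_f² − 1/n_i² = 0.1875.
With n_f = 2: 1/n_i² = 1/4 − 0.1875 = 0.06250, so n_i ≈ 4.00.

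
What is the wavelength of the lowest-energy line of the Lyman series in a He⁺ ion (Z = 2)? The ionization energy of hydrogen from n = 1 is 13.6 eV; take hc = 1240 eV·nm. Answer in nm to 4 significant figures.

The Lyman series terminates on n_f = 1; the first line has n_i = 1+1 = 2.
ΔE = 54.40 × (1/1² − 1/2²) = 40.80 eV.
λ = 1240 / 40.80 = 30.39 nm.

30.39 nm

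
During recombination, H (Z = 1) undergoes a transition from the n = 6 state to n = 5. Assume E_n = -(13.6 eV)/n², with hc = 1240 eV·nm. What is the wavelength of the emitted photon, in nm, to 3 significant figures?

7460 nm

ΔE = 13.60 × (1/5² − 1/6²) = 13.60 × 0.01222 = 0.1662 eV.
λ = hc/ΔE = 1240 / 0.1662 = 7460 nm.
This line belongs to the Pfund series.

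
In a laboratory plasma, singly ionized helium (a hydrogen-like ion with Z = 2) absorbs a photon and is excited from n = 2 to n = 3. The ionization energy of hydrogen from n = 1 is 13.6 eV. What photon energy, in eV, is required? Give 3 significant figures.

The Bohr energies scale as Z², so for Z = 2: E_n = −54.40/n² eV.
E_3 = −54.40/9 = −6.044 eV and E_2 = −54.40/4 = −13.60 eV.
The photon energy is |E_3 − E_2| = 7.56 eV.

7.56 eV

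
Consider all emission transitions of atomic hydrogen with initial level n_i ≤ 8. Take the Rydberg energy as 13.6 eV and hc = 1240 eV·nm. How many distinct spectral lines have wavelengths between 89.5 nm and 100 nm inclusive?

5

Enumerate all n_i → n_f pairs with 1 ≤ n_f < n_i ≤ 8 and compute λ = 1240 / [13.6·1·(1/n_f² − 1/n_i²)].
Lines falling in [89.5, 100] nm: 8→1 (92.62 nm), 7→1 (93.08 nm), 6→1 (93.78 nm), 5→1 (94.98 nm), 4→1 (97.25 nm).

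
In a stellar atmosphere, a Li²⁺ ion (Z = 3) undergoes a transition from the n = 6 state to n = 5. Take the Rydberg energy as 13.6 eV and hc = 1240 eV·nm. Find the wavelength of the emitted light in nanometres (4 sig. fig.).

828.9 nm

For Z = 3 the level energies scale as Z², so the effective Rydberg energy is 13.6 × 9 = 122.4 eV.
ΔE = 122.4 × (1/5² − 1/6²) = 122.4 × 0.01222 = 1.496 eV.
λ = hc/ΔE = 1240 / 1.496 = 828.9 nm.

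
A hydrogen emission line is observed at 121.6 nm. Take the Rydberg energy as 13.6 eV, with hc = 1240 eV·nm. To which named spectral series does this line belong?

Lyman

ΔE = 1240/121.6 = 10.20 eV.
This matches 13.6 × (1/1² − 1/2²), so n_f = 1: the Lyman series.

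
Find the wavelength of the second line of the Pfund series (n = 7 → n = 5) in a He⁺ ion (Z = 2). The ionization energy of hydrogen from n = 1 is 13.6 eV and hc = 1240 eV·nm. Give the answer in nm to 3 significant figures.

The Pfund series terminates on n_f = 5; the second line has n_i = 5+2 = 7.
ΔE = 54.40 × (1/5² − 1/7²) = 1.066 eV.
λ = 1240 / 1.066 = 1160 nm.

1160 nm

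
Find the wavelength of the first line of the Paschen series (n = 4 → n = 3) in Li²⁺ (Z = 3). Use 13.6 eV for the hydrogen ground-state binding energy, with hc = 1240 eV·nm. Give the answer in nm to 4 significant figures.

208.4 nm

The Paschen series terminates on n_f = 3; the first line has n_i = 3+1 = 4.
ΔE = 122.4 × (1/3² − 1/4²) = 5.950 eV.
λ = 1240 / 5.950 = 208.4 nm.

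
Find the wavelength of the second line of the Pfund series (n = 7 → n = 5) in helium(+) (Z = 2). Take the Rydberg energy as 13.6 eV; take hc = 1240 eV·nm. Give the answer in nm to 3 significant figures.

The Pfund series terminates on n_f = 5; the second line has n_i = 5+2 = 7.
ΔE = 54.40 × (1/5² − 1/7²) = 1.066 eV.
λ = 1240 / 1.066 = 1160 nm.

1160 nm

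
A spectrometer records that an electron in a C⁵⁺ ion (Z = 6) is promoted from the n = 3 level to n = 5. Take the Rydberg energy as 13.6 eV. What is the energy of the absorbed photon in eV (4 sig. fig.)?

The Bohr energies scale as Z², so for Z = 6: E_n = −489.6/n² eV.
E_5 = −489.6/25 = −19.58 eV and E_3 = −489.6/9 = −54.40 eV.
The photon energy is |E_5 − E_3| = 34.82 eV.

34.82 eV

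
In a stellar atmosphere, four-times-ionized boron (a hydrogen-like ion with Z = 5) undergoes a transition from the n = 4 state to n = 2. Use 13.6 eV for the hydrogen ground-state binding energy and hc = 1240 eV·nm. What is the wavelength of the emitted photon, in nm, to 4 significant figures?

19.45 nm

For Z = 5 the level energies scale as Z², so the effective Rydberg energy is 13.6 × 25 = 340.0 eV.
ΔE = 340.0 × (1/2² − 1/4²) = 340.0 × 0.1875 = 63.75 eV.
λ = hc/ΔE = 1240 / 63.75 = 19.45 nm.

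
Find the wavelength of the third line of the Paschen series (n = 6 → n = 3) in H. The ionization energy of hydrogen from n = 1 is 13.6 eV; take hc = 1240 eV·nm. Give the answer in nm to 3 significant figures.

1090 nm

The Paschen series terminates on n_f = 3; the third line has n_i = 3+3 = 6.
ΔE = 13.60 × (1/3² − 1/6²) = 1.133 eV.
λ = 1240 / 1.133 = 1090 nm.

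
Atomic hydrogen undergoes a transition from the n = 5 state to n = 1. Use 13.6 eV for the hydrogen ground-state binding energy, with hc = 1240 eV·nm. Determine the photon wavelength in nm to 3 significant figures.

ΔE = 13.60 × (1/1² − 1/5²) = 13.60 × 0.9600 = 13.06 eV.
λ = hc/ΔE = 1240 / 13.06 = 95.0 nm.
This line belongs to the Lyman series.

95.0 nm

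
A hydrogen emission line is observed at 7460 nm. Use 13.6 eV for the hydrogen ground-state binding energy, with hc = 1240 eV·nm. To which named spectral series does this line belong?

ΔE = 1240/7460 = 0.1662 eV.
This matches 13.6 × (1/5² − 1/6²), so n_f = 5: the Pfund series.

Pfund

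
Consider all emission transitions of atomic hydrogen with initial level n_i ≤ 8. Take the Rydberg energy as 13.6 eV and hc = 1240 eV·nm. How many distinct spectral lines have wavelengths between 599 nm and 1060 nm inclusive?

Enumerate all n_i → n_f pairs with 1 ≤ n_f < n_i ≤ 8 and compute λ = 1240 / [13.6·1·(1/n_f² − 1/n_i²)].
Lines falling in [599, 1060] nm: 3→2 (656.5 nm), 8→3 (954.9 nm), 7→3 (1005 nm).

3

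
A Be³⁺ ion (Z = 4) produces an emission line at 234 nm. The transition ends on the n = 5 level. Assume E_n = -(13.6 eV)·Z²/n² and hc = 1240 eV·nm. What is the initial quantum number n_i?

The photon energy is ΔE = hc/λ = 1240 / 234 = 5.299 eV.
With Z = 4, ΔE = 217.6 × (1/n_f² − 1/n_i²), so 1/n_f² − 1/n_i² = 0.02435.
With n_f = 5: 1/n_i² = 1/25 − 0.02435 = 0.01565, so n_i ≈ 7.99.

n_i = 8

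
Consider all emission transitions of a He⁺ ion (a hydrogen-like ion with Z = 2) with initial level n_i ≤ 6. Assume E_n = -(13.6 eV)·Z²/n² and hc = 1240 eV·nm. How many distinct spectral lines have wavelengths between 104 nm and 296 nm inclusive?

Enumerate all n_i → n_f pairs with 1 ≤ n_f < n_i ≤ 6 and compute λ = 1240 / [13.6·4·(1/n_f² − 1/n_i²)].
Lines falling in [104, 296] nm: 5→2 (108.5 nm), 4→2 (121.6 nm), 3→2 (164.1 nm), 6→3 (273.5 nm).

4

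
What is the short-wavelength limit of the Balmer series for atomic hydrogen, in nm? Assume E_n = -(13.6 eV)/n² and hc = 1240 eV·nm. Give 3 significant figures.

365 nm

The Balmer series has lower level n_f = 2; the series limit corresponds to n_i → ∞.
ΔE_max = 13.6 × 1 / 2² = 3.400 eV.
λ_min = 1240 / 3.400 = 365 nm.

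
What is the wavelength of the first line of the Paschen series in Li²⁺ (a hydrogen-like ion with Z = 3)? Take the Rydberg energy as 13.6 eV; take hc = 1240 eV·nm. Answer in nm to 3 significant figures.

208 nm

The Paschen series terminates on n_f = 3; the first line has n_i = 3+1 = 4.
ΔE = 122.4 × (1/3² − 1/4²) = 5.950 eV.
λ = 1240 / 5.950 = 208 nm.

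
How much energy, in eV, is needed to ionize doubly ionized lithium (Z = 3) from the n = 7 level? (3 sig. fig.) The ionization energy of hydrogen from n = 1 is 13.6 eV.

E_n = −13.6 Z²/n² = −122.4/n² eV for Z = 3.
E_7 = −122.4/49 = −2.50 eV, so ionization (to E = 0) requires 2.50 eV.

2.50 eV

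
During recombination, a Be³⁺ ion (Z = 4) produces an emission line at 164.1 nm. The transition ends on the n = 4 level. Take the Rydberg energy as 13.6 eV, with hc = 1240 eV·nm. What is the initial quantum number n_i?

The photon energy is ΔE = hc/λ = 1240 / 164.1 = 7.556 eV.
With Z = 4, ΔE = 217.6 × (1/n_f² − 1/n_i²), so 1/n_f² − 1/n_i² = 0.03473.
With n_f = 4: 1/n_i² = 1/16 − 0.03473 = 0.02777, so n_i ≈ 6.00.

n_i = 6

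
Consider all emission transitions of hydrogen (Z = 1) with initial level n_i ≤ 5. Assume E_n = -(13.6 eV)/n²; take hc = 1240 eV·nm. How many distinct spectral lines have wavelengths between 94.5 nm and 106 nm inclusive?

3

Enumerate all n_i → n_f pairs with 1 ≤ n_f < n_i ≤ 5 and compute λ = 1240 / [13.6·1·(1/n_f² − 1/n_i²)].
Lines falling in [94.5, 106] nm: 5→1 (94.98 nm), 4→1 (97.25 nm), 3→1 (102.6 nm).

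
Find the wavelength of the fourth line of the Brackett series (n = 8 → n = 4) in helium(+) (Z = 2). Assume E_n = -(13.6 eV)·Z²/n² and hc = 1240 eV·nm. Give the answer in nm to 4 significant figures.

The Brackett series terminates on n_f = 4; the fourth line has n_i = 4+4 = 8.
ΔE = 54.40 × (1/4² − 1/8²) = 2.550 eV.
λ = 1240 / 2.550 = 486.3 nm.

486.3 nm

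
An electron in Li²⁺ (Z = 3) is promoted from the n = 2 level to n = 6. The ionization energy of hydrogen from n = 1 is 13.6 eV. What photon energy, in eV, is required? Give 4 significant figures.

The Bohr energies scale as Z², so for Z = 3: E_n = −122.4/n² eV.
E_6 = −122.4/36 = −3.400 eV and E_2 = −122.4/4 = −30.60 eV.
The photon energy is |E_6 − E_2| = 27.20 eV.

27.20 eV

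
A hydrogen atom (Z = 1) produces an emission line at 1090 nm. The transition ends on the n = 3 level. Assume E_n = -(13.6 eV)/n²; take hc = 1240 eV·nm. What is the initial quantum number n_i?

n_i = 6

The photon energy is ΔE = hc/λ = 1240 / 1090 = 1.138 eV.
With Z = 1, ΔE = 13.60 × (1/n_f² − 1/n_i²), so 1/n_f² − 1/n_i² = 0.08365.
With n_f = 3: 1/n_i² = 1/9 − 0.08365 = 0.02746, so n_i ≈ 6.03.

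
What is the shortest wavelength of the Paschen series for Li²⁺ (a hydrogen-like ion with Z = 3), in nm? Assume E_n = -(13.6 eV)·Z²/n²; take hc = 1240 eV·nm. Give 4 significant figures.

91.18 nm

The Paschen series has lower level n_f = 3; the series limit corresponds to n_i → ∞.
ΔE_max = 13.6 × 9 / 3² = 13.60 eV.
λ_min = 1240 / 13.60 = 91.18 nm.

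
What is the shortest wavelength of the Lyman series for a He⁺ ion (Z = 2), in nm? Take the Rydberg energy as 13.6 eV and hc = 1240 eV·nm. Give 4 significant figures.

22.79 nm

The Lyman series has lower level n_f = 1; the series limit corresponds to n_i → ∞.
ΔE_max = 13.6 × 4 / 1² = 54.40 eV.
λ_min = 1240 / 54.40 = 22.79 nm.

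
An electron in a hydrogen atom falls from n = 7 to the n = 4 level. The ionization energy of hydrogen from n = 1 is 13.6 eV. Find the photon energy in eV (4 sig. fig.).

0.5724 eV

E_7 = −13.60/49 = −0.2776 eV and E_4 = −13.60/16 = −0.8500 eV.
The photon energy is |E_7 − E_4| = 0.5724 eV.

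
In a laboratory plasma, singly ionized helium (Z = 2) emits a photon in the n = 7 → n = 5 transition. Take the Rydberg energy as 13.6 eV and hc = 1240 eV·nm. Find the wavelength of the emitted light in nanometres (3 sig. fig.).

For Z = 2 the level energies scale as Z², so the effective Rydberg energy is 13.6 × 4 = 54.40 eV.
ΔE = 54.40 × (1/5² − 1/7²) = 54.40 × 0.01959 = 1.066 eV.
λ = hc/ΔE = 1240 / 1.066 = 1160 nm.

1160 nm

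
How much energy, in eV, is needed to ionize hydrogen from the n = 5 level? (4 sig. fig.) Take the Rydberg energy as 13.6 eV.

0.5440 eV

E_5 = −13.60/25 = −0.5440 eV, so ionization (to E = 0) requires 0.5440 eV.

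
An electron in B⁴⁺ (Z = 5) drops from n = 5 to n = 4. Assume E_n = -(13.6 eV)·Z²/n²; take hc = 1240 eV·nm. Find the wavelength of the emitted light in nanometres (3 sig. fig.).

162 nm

For Z = 5 the level energies scale as Z², so the effective Rydberg energy is 13.6 × 25 = 340.0 eV.
ΔE = 340.0 × (1/4² − 1/5²) = 340.0 × 0.02250 = 7.650 eV.
λ = hc/ΔE = 1240 / 7.650 = 162 nm.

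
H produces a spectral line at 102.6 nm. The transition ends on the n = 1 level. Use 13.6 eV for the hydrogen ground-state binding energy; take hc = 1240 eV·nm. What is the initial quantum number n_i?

n_i = 3

The photon energy is ΔE = hc/λ = 1240 / 102.6 = 12.09 eV.
With Z = 1, ΔE = 13.60 × (1/n_f² − 1/n_i²), so 1/n_f² − 1/n_i² = 0.8887.
With n_f = 1: 1/n_i² = 1/1 − 0.8887 = 0.1113, so n_i ≈ 3.00.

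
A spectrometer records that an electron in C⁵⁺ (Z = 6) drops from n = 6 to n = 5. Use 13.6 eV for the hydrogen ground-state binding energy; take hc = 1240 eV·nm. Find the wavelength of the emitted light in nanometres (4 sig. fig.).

207.2 nm

For Z = 6 the level energies scale as Z², so the effective Rydberg energy is 13.6 × 36 = 489.6 eV.
ΔE = 489.6 × (1/5² − 1/6²) = 489.6 × 0.01222 = 5.984 eV.
λ = hc/ΔE = 1240 / 5.984 = 207.2 nm.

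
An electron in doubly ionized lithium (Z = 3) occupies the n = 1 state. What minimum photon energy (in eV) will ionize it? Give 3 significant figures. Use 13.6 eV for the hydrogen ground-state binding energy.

E_n = −13.6 Z²/n² = −122.4/n² eV for Z = 3.
E_1 = −122.4/1 = −122 eV, so ionization (to E = 0) requires 122 eV.

122 eV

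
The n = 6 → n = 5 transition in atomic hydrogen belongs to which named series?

The series is set by the lower level: n_f = 5 is the Pfund series.

Pfund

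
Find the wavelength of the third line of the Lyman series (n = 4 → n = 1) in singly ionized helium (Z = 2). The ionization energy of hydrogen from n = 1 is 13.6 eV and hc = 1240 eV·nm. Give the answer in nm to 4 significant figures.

24.31 nm

The Lyman series terminates on n_f = 1; the third line has n_i = 1+3 = 4.
ΔE = 54.40 × (1/1² − 1/4²) = 51.00 eV.
λ = 1240 / 51.00 = 24.31 nm.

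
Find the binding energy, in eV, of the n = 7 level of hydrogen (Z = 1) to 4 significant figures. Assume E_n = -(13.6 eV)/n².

E_7 = −13.60/49 = −0.2776 eV, so ionization (to E = 0) requires 0.2776 eV.

0.2776 eV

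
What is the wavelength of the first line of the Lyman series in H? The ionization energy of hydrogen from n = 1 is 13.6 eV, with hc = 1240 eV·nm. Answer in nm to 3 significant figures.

The Lyman series terminates on n_f = 1; the first line has n_i = 1+1 = 2.
ΔE = 13.60 × (1/1² − 1/2²) = 10.20 eV.
λ = 1240 / 10.20 = 122 nm.

122 nm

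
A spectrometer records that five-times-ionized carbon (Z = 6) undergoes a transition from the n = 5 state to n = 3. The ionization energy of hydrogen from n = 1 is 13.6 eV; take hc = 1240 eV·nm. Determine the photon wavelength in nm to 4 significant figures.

For Z = 6 the level energies scale as Z², so the effective Rydberg energy is 13.6 × 36 = 489.6 eV.
ΔE = 489.6 × (1/3² − 1/5²) = 489.6 × 0.07111 = 34.82 eV.
λ = hc/ΔE = 1240 / 34.82 = 35.62 nm.

35.62 nm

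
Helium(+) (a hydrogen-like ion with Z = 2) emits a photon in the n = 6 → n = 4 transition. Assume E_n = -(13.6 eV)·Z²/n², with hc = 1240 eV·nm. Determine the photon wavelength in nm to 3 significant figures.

For Z = 2 the level energies scale as Z², so the effective Rydberg energy is 13.6 × 4 = 54.40 eV.
ΔE = 54.40 × (1/4² − 1/6²) = 54.40 × 0.03472 = 1.889 eV.
λ = hc/ΔE = 1240 / 1.889 = 656 nm.

656 nm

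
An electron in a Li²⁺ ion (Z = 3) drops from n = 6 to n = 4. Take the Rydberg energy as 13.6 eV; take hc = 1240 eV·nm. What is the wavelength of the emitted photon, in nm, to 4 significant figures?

For Z = 3 the level energies scale as Z², so the effective Rydberg energy is 13.6 × 9 = 122.4 eV.
ΔE = 122.4 × (1/4² − 1/6²) = 122.4 × 0.03472 = 4.250 eV.
λ = hc/ΔE = 1240 / 4.250 = 291.8 nm.

291.8 nm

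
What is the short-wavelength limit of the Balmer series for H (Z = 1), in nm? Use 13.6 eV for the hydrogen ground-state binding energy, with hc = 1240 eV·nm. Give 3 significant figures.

The Balmer series has lower level n_f = 2; the series limit corresponds to n_i → ∞.
ΔE_max = 13.6 × 1 / 2² = 3.400 eV.
λ_min = 1240 / 3.400 = 365 nm.

365 nm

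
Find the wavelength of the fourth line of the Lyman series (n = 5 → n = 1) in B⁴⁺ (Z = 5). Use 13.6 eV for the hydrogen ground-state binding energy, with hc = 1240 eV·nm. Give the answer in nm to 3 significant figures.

3.80 nm

The Lyman series terminates on n_f = 1; the fourth line has n_i = 1+4 = 5.
ΔE = 340.0 × (1/1² − 1/5²) = 326.4 eV.
λ = 1240 / 326.4 = 3.80 nm.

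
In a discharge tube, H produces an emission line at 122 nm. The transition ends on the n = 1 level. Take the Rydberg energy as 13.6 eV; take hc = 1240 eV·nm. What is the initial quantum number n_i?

n_i = 2

The photon energy is ΔE = hc/λ = 1240 / 122 = 10.16 eV.
With Z = 1, ΔE = 13.60 × (1/n_f² − 1/n_i²), so 1/n_f² − 1/n_i² = 0.7473.
With n_f = 1: 1/n_i² = 1/1 − 0.7473 = 0.2527, so n_i ≈ 1.99.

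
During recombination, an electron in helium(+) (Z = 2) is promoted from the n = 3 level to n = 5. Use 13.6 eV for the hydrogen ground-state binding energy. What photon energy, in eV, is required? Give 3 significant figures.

3.87 eV

The Bohr energies scale as Z², so for Z = 2: E_n = −54.40/n² eV.
E_5 = −54.40/25 = −2.176 eV and E_3 = −54.40/9 = −6.044 eV.
The photon energy is |E_5 − E_3| = 3.87 eV.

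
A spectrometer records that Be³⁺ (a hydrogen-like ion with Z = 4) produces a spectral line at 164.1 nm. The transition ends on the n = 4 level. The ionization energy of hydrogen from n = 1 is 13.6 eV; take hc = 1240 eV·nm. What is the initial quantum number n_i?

The photon energy is ΔE = hc/λ = 1240 / 164.1 = 7.556 eV.
With Z = 4, ΔE = 217.6 × (1/n_f² − 1/n_i²), so 1/n_f² − 1/n_i² = 0.03473.
With n_f = 4: 1/n_i² = 1/16 − 0.03473 = 0.02777, so n_i ≈ 6.00.

n_i = 6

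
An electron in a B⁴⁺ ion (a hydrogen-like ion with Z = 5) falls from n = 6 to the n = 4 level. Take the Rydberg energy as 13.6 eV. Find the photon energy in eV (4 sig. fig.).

11.81 eV

The Bohr energies scale as Z², so for Z = 5: E_n = −340.0/n² eV.
E_6 = −340.0/36 = −9.444 eV and E_4 = −340.0/16 = −21.25 eV.
The photon energy is |E_6 − E_4| = 11.81 eV.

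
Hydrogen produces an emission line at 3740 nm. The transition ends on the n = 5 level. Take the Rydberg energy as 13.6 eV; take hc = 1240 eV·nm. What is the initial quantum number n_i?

n_i = 8

The photon energy is ΔE = hc/λ = 1240 / 3740 = 0.3316 eV.
With Z = 1, ΔE = 13.60 × (1/n_f² − 1/n_i²), so 1/n_f² − 1/n_i² = 0.02438.
With n_f = 5: 1/n_i² = 1/25 − 0.02438 = 0.01562, so n_i ≈ 8.00.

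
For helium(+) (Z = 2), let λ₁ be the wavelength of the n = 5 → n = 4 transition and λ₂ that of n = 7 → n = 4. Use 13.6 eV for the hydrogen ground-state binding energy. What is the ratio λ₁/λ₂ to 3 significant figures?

λ ∝ 1/ΔE ∝ 1/(1/n_f² − 1/n_i²), and the Z² and hc factors cancel in the ratio.
λ₁/λ₂ = (1/4² − 1/7²)/(1/4² − 1/5²) = 0.04209/0.02250 = 1.87.

1.87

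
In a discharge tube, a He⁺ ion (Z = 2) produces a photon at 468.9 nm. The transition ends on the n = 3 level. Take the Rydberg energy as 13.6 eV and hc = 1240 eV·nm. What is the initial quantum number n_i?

The photon energy is ΔE = hc/λ = 1240 / 468.9 = 2.644 eV.
With Z = 2, ΔE = 54.40 × (1/n_f² − 1/n_i²), so 1/n_f² − 1/n_i² = 0.04861.
With n_f = 3: 1/n_i² = 1/9 − 0.04861 = 0.06250, so n_i ≈ 4.00.

n_i = 4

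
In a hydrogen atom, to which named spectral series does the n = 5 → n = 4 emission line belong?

The series is set by the lower level: n_f = 4 is the Brackett series.

Brackett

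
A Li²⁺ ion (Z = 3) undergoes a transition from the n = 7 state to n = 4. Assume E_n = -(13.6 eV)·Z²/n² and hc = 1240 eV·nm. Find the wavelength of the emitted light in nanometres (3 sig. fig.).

241 nm

For Z = 3 the level energies scale as Z², so the effective Rydberg energy is 13.6 × 9 = 122.4 eV.
ΔE = 122.4 × (1/4² − 1/7²) = 122.4 × 0.04209 = 5.152 eV.
λ = hc/ΔE = 1240 / 5.152 = 241 nm.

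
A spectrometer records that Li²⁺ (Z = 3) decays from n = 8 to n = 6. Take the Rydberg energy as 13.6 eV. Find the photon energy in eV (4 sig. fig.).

The Bohr energies scale as Z², so for Z = 3: E_n = −122.4/n² eV.
E_8 = −122.4/64 = −1.913 eV and E_6 = −122.4/36 = −3.400 eV.
The photon energy is |E_8 − E_6| = 1.488 eV.

1.488 eV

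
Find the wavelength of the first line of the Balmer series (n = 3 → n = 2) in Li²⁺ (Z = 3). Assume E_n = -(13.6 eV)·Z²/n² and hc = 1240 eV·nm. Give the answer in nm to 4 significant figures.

72.94 nm

The Balmer series terminates on n_f = 2; the first line has n_i = 2+1 = 3.
ΔE = 122.4 × (1/2² − 1/3²) = 17.00 eV.
λ = 1240 / 17.00 = 72.94 nm.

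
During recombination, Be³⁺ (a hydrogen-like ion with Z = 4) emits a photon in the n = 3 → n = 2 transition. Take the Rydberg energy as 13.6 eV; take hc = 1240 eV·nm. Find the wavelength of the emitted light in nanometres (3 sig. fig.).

For Z = 4 the level energies scale as Z², so the effective Rydberg energy is 13.6 × 16 = 217.6 eV.
ΔE = 217.6 × (1/2² − 1/3²) = 217.6 × 0.1389 = 30.22 eV.
λ = hc/ΔE = 1240 / 30.22 = 41.0 nm.

41.0 nm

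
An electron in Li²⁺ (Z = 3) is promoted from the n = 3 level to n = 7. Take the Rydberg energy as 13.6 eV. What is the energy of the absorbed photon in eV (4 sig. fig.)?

11.10 eV

The Bohr energies scale as Z², so for Z = 3: E_n = −122.4/n² eV.
E_7 = −122.4/49 = −2.498 eV and E_3 = −122.4/9 = −13.60 eV.
The photon energy is |E_7 − E_3| = 11.10 eV.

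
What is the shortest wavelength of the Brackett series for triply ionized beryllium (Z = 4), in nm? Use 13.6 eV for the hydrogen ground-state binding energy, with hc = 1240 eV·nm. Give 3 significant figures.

The Brackett series has lower level n_f = 4; the series limit corresponds to n_i → ∞.
ΔE_max = 13.6 × 16 / 4² = 13.60 eV.
λ_min = 1240 / 13.60 = 91.2 nm.

91.2 nm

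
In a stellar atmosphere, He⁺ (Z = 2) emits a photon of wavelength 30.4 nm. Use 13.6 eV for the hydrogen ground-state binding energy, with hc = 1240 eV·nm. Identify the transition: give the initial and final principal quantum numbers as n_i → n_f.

n_i = 2, n_f = 1

The photon energy is ΔE = hc/λ = 1240 / 30.4 = 40.79 eV.
With Z = 2, ΔE = 54.40 × (1/n_f² − 1/n_i²), so 1/n_f² − 1/n_i² = 0.7498.
Trying n_f = 1 gives 1/n_i² = 0.2502, i.e. n_i ≈ 2; this pair matches.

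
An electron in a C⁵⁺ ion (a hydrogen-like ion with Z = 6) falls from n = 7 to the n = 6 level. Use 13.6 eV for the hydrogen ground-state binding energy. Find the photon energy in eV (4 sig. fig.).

The Bohr energies scale as Z², so for Z = 6: E_n = −489.6/n² eV.
E_7 = −489.6/49 = −9.992 eV and E_6 = −489.6/36 = −13.60 eV.
The photon energy is |E_7 − E_6| = 3.608 eV.

3.608 eV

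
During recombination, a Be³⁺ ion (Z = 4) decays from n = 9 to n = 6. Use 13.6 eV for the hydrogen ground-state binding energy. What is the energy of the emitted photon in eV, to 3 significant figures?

3.36 eV

The Bohr energies scale as Z², so for Z = 4: E_n = −217.6/n² eV.
E_9 = −217.6/81 = −2.686 eV and E_6 = −217.6/36 = −6.044 eV.
The photon energy is |E_9 − E_6| = 3.36 eV.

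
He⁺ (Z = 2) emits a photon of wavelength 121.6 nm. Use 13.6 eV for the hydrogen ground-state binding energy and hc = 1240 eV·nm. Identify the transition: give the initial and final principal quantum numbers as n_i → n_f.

n_i = 4, n_f = 2

The photon energy is ΔE = hc/λ = 1240 / 121.6 = 10.20 eV.
With Z = 2, ΔE = 54.40 × (1/n_f² − 1/n_i²), so 1/n_f² − 1/n_i² = 0.1875.
Trying n_f = 2 gives 1/n_i² = 0.06255, i.e. n_i ≈ 4; this pair matches.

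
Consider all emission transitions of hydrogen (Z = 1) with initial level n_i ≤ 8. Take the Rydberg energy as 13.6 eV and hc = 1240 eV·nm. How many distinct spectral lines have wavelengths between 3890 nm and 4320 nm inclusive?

Enumerate all n_i → n_f pairs with 1 ≤ n_f < n_i ≤ 8 and compute λ = 1240 / [13.6·1·(1/n_f² − 1/n_i²)].
Lines falling in [3890, 4320] nm: 5→4 (4052 nm).

1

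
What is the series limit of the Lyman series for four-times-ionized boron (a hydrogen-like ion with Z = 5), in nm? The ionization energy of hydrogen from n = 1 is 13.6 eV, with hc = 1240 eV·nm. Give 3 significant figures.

3.65 nm

The Lyman series has lower level n_f = 1; the series limit corresponds to n_i → ∞.
ΔE_max = 13.6 × 25 / 1² = 340.0 eV.
λ_min = 1240 / 340.0 = 3.65 nm.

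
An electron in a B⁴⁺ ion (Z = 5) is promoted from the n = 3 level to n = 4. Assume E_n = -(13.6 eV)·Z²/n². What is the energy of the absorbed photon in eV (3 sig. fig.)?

The Bohr energies scale as Z², so for Z = 5: E_n = −340.0/n² eV.
E_4 = −340.0/16 = −21.25 eV and E_3 = −340.0/9 = −37.78 eV.
The photon energy is |E_4 − E_3| = 16.5 eV.

16.5 eV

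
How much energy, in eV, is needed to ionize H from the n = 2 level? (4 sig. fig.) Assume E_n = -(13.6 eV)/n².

E_2 = −13.60/4 = −3.400 eV, so ionization (to E = 0) requires 3.400 eV.

3.400 eV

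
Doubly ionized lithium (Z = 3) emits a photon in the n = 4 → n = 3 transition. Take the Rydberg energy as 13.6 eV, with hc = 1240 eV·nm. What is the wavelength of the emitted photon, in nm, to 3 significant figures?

For Z = 3 the level energies scale as Z², so the effective Rydberg energy is 13.6 × 9 = 122.4 eV.
ΔE = 122.4 × (1/3² − 1/4²) = 122.4 × 0.04861 = 5.950 eV.
λ = hc/ΔE = 1240 / 5.950 = 208 nm.

208 nm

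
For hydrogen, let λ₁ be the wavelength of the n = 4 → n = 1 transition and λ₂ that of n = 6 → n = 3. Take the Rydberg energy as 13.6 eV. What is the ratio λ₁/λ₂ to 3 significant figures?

0.0889

λ ∝ 1/ΔE ∝ 1/(1/n_f² − 1/n_i²), and the Z² and hc factors cancel in the ratio.
λ₁/λ₂ = (1/3² − 1/6²)/(1/1² − 1/4²) = 0.08333/0.9375 = 0.0889.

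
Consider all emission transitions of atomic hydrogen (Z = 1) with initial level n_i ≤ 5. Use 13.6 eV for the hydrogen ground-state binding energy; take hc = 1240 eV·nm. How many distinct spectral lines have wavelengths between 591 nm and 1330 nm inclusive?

Enumerate all n_i → n_f pairs with 1 ≤ n_f < n_i ≤ 5 and compute λ = 1240 / [13.6·1·(1/n_f² − 1/n_i²)].
Lines falling in [591, 1330] nm: 3→2 (656.5 nm), 5→3 (1282 nm).

2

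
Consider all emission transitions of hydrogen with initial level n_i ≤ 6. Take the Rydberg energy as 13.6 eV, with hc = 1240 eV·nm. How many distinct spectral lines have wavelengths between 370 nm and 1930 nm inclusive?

7

Enumerate all n_i → n_f pairs with 1 ≤ n_f < n_i ≤ 6 and compute λ = 1240 / [13.6·1·(1/n_f² − 1/n_i²)].
Lines falling in [370, 1930] nm: 6→2 (410.3 nm), 5→2 (434.2 nm), 4→2 (486.3 nm), 3→2 (656.5 nm), 6→3 (1094 nm), 5→3 (1282 nm), 4→3 (1876 nm).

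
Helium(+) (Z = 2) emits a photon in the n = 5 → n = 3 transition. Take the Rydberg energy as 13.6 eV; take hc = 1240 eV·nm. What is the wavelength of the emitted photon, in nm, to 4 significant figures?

For Z = 2 the level energies scale as Z², so the effective Rydberg energy is 13.6 × 4 = 54.40 eV.
ΔE = 54.40 × (1/3² − 1/5²) = 54.40 × 0.07111 = 3.868 eV.
λ = hc/ΔE = 1240 / 3.868 = 320.5 nm.

320.5 nm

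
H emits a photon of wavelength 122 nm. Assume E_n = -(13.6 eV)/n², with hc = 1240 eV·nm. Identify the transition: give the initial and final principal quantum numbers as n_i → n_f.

n_i = 2, n_f = 1

The photon energy is ΔE = hc/λ = 1240 / 122 = 10.16 eV.
With Z = 1, ΔE = 13.60 × (1/n_f² − 1/n_i²), so 1/n_f² − 1/n_i² = 0.7473.
Trying n_f = 1 gives 1/n_i² = 0.2527, i.e. n_i ≈ 2; this pair matches.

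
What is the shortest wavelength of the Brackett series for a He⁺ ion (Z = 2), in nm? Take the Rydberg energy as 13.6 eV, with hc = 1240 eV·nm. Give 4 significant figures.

The Brackett series has lower level n_f = 4; the series limit corresponds to n_i → ∞.
ΔE_max = 13.6 × 4 / 4² = 3.400 eV.
λ_min = 1240 / 3.400 = 364.7 nm.

364.7 nm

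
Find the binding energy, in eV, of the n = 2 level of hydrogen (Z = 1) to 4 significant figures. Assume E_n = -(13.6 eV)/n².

E_2 = −13.60/4 = −3.400 eV, so ionization (to E = 0) requires 3.400 eV.

3.400 eV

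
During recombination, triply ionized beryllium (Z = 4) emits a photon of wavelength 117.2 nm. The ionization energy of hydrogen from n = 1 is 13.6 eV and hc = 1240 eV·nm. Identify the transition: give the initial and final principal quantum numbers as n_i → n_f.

n_i = 4, n_f = 3

The photon energy is ΔE = hc/λ = 1240 / 117.2 = 10.58 eV.
With Z = 4, ΔE = 217.6 × (1/n_f² − 1/n_i²), so 1/n_f² − 1/n_i² = 0.04862.
Trying n_f = 3 gives 1/n_i² = 0.06249, i.e. n_i ≈ 4; this pair matches.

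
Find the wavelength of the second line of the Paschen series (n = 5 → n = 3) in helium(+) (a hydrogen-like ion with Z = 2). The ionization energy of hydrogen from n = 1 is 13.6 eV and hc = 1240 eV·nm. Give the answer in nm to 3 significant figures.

The Paschen series terminates on n_f = 3; the second line has n_i = 3+2 = 5.
ΔE = 54.40 × (1/3² − 1/5²) = 3.868 eV.
λ = 1240 / 3.868 = 321 nm.

321 nm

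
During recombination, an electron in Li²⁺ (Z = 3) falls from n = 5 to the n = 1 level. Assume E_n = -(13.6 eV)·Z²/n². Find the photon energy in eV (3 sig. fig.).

118 eV

The Bohr energies scale as Z², so for Z = 3: E_n = −122.4/n² eV.
E_5 = −122.4/25 = −4.896 eV and E_1 = −122.4/1 = −122.4 eV.
The photon energy is |E_5 − E_1| = 118 eV.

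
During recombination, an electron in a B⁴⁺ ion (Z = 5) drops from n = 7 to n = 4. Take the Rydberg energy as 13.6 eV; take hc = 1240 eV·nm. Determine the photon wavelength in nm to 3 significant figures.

For Z = 5 the level energies scale as Z², so the effective Rydberg energy is 13.6 × 25 = 340.0 eV.
ΔE = 340.0 × (1/4² − 1/7²) = 340.0 × 0.04209 = 14.31 eV.
λ = hc/ΔE = 1240 / 14.31 = 86.6 nm.

86.6 nm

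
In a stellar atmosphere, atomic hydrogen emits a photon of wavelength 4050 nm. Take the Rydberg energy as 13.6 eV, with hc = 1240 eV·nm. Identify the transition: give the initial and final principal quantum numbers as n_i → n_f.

n_i = 5, n_f = 4

The photon energy is ΔE = hc/λ = 1240 / 4050 = 0.3062 eV.
With Z = 1, ΔE = 13.60 × (1/n_f² − 1/n_i²), so 1/n_f² − 1/n_i² = 0.02251.
Trying n_f = 4 gives 1/n_i² = 0.03999, i.e. n_i ≈ 5; this pair matches.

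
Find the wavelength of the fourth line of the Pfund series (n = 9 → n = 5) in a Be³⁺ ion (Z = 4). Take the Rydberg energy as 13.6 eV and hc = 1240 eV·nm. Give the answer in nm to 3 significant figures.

206 nm

The Pfund series terminates on n_f = 5; the fourth line has n_i = 5+4 = 9.
ΔE = 217.6 × (1/5² − 1/9²) = 6.018 eV.
λ = 1240 / 6.018 = 206 nm.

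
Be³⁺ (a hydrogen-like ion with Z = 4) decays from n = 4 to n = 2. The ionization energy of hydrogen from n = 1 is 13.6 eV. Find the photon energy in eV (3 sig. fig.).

40.8 eV

The Bohr energies scale as Z², so for Z = 4: E_n = −217.6/n² eV.
E_4 = −217.6/16 = −13.60 eV and E_2 = −217.6/4 = −54.40 eV.
The photon energy is |E_4 − E_2| = 40.8 eV.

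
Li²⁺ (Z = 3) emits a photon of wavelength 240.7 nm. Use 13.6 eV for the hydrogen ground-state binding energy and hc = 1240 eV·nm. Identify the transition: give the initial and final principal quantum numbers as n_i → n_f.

The photon energy is ΔE = hc/λ = 1240 / 240.7 = 5.152 eV.
With Z = 3, ΔE = 122.4 × (1/n_f² − 1/n_i²), so 1/n_f² − 1/n_i² = 0.04209.
Trying n_f = 4 gives 1/n_i² = 0.02041, i.e. n_i ≈ 7; this pair matches.

n_i = 7, n_f = 4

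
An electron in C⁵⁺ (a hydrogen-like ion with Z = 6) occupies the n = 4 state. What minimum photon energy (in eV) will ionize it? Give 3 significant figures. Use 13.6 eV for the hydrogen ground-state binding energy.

30.6 eV

E_n = −13.6 Z²/n² = −489.6/n² eV for Z = 6.
E_4 = −489.6/16 = −30.6 eV, so ionization (to E = 0) requires 30.6 eV.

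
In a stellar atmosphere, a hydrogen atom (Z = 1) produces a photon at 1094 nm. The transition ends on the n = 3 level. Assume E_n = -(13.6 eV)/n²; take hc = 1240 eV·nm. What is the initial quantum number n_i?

The photon energy is ΔE = hc/λ = 1240 / 1094 = 1.133 eV.
With Z = 1, ΔE = 13.60 × (1/n_f² − 1/n_i²), so 1/n_f² − 1/n_i² = 0.08334.
With n_f = 3: 1/n_i² = 1/9 − 0.08334 = 0.02777, so n_i ≈ 6.00.

n_i = 6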